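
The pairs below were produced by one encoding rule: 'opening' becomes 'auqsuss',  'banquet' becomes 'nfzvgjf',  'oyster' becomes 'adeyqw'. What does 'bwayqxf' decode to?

A repeating key of period 2 is used — shifts +12, +5 over and over.
Reversing it on bwayqxf: b−12=p, w−5=r, a−12=o, y−5=t, q−12=e, x−5=s, f−12=t.

protest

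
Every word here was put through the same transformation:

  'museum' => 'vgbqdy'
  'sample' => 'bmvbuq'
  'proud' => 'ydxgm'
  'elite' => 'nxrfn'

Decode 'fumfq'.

Shifts by position in museum: pos 0: m→v (+9), pos 1: u→g (+12), pos 2: s→b (+9), pos 3: e→q (+12) — repeating every 2. The shifts repeat in a cycle of length 2: positions 0,1,… shift by +9, +12, then the pattern repeats.
Decoding fumfq: f−9=w, u−12=i, m−9=d, f−12=t, q−9=h.

width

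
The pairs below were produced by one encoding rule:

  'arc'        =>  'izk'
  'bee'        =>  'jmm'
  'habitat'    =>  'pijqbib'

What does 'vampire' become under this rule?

Compare letters: a→i is +8, r→z is +8, c→k is +8 — a constant shift. It's a constant shift of +8 (ROT8).
For vampire: v+8=d, a+8=i, m+8=u, p+8=x, i+8=q, r+8=z, e+8=m.

diuxqzm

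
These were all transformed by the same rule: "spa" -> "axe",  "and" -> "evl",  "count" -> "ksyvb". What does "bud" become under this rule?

jyl

The shift depends on letter class: consonant s→a is +8, but vowel a→e is +4. Two shifts are in play — +4 for a/e/i/o/u, +8 for every other letter.
On bud: b(cons)+8=j, u(vowel)+4=y, d(cons)+8=l.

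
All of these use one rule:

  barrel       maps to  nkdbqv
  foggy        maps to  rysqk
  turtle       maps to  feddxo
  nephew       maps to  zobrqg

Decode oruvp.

Shifts by position in barrel: pos 0: b→n (+12), pos 1: a→k (+10), pos 2: r→d (+12), pos 3: r→b (+10) — repeating every 2. It's a Vigenère-style cipher with numeric key [12,10]: position i shifts by key[i mod 2].
Decoding oruvp: o−12=c, r−10=h, u−12=i, v−10=l, p−12=d.

child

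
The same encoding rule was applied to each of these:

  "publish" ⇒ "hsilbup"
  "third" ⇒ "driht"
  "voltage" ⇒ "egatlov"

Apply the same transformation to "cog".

goc

The output letters match the input read backwards: publish reversed is hsilbup. The word is simply reversed.
Applying it to cog: reverse → goc.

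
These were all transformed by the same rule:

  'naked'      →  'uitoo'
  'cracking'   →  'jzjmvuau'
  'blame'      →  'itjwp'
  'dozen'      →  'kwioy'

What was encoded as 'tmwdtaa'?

mention

Letter i (0-indexed) is shifted by i+7, so successive shifts are 7, 8, 9, ….
Undoing it on tmwdtaa: t−7=m, m−8=e, w−9=n, d−10=t, t−11=i, a−12=o, a−13=n.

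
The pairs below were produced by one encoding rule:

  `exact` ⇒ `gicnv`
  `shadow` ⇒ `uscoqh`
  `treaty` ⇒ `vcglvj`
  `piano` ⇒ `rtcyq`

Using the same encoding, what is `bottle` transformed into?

Shifts by position in exact: pos 0: e→g (+2), pos 1: x→i (+11), pos 2: a→c (+2), pos 3: c→n (+11) — repeating every 2. It's a Vigenère-style cipher with numeric key [2,11]: position i shifts by key[i mod 2].
For bottle: b+2=d, o+11=z, t+2=v, t+11=e, l+2=n, e+11=p.

dzvenp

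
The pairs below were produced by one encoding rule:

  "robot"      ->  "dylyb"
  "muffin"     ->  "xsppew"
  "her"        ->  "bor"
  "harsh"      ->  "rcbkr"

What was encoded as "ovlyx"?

noble

The output letters match the input read backwards, each shifted +10: robot reversed is tobor. Read the word backwards and shift each letter +10.
Reversing it on ovlyx: shift back: o−10=e, v−10=l, l−10=b, y−10=o, x−10=n → elbon; then reverse → noble.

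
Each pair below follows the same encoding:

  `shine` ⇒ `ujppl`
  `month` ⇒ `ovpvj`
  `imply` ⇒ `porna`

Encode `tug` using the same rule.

vbi

The shift depends on letter class: consonant s→u is +2, but vowel i→p is +7. The rule splits by letter class: vowels +7, consonants +2.
For tug: t(cons)+2=v, u(vowel)+7=b, g(cons)+2=i.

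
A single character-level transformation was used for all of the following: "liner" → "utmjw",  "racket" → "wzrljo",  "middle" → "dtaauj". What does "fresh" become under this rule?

Each letter's alphabet position (a=0..z=25) is mapped through 9·x+25 mod 26 — an affine cipher.
For fresh: f(5)→9·5+25≡18=s; r(17)→9·17+25≡22=w; e(4)→9·4+25≡9=j; s(18)→9·18+25≡5=f; h(7)→9·7+25≡10=k (all mod 26).

swjfk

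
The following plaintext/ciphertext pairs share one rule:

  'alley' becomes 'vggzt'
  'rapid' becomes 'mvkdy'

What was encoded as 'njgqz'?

solve

This is a Caesar cipher with shift 21.
Decoding njgqz: n−21=s, j−21=o, g−21=l, q−21=v, z−21=e.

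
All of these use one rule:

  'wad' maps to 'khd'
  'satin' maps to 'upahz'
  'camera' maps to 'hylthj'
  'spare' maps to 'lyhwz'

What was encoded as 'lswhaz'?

Read the word backwards and shift each letter +7.
Undoing it on lswhaz: shift back: l−7=e, s−7=l, w−7=p, h−7=a, a−7=t, z−7=s → elpats; then reverse → staple.

staple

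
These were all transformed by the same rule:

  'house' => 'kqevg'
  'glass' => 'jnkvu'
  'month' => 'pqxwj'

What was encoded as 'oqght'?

lower

Shifts by position in house: pos 0: h→k (+3), pos 1: o→q (+2), pos 2: u→e (+10), pos 3: s→v (+3), pos 4: e→g (+2) — repeating every 3. The shifts repeat in a cycle of length 3: positions 0,1,… shift by +3, +2, +10, then the pattern repeats.
Reversing it on oqght: o−3=l, q−2=o, g−10=w, h−3=e, t−2=r.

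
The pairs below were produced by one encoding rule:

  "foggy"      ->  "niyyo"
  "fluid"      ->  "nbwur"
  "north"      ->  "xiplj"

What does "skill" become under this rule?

f(5)→n(13) and o(14)→i(8) fit y≡11x+10 (mod 26); the inverse of 11 mod 26 is 19. Treating letters as 0–25, the rule is x ↦ 11x + 10 (mod 26).
Applying it to skill: s(18)→11·18+10≡0=a; k(10)→11·10+10≡16=q; i(8)→11·8+10≡20=u; l(11)→11·11+10≡1=b; l(11)→11·11+10≡1=b (all mod 26).

aqubb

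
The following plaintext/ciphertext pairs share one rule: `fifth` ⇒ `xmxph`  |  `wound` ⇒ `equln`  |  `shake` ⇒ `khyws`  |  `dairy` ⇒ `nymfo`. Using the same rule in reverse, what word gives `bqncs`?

f(5)→x(23) and i(8)→m(12) fit y≡5x+24 (mod 26); the inverse of 5 mod 26 is 21. Treating letters as 0–25, the rule is x ↦ 5x + 24 (mod 26).
Reversing it on bqncs: b(1)→21·(1−24)≡11=l; q(16)→21·(16−24)≡14=o; n(13)→21·(13−24)≡3=d; c(2)→21·(2−24)≡6=g; s(18)→21·(18−24)≡4=e (all mod 26).

lodge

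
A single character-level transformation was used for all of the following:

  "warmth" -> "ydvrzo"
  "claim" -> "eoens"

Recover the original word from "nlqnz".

In warmth: w→y is +2, a→d is +3, r→v is +4, m→r is +5 — the shift increases by 1 each position. Letter i (0-indexed) is shifted by i+2, so successive shifts are 2, 3, 4, ….
Decoding nlqnz: n−2=l, l−3=i, q−4=m, n−5=i, z−6=t.

limit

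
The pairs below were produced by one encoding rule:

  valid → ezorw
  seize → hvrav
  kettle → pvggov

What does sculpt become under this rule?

hxfokg

Each pair mirrors across the alphabet (v↔e, a↔z, l↔o): positions sum to 25. Each letter is replaced by its mirror in the alphabet: a↔z, b↔y, c↔x, and so on (the Atbash cipher).
For sculpt: s↔h, c↔x, u↔f, l↔o, p↔k, t↔g.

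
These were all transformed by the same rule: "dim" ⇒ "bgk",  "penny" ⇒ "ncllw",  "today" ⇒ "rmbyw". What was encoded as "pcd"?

ref

This is a Caesar cipher with shift 24.
Decoding pcd: p−24=r, c−24=e, d−24=f.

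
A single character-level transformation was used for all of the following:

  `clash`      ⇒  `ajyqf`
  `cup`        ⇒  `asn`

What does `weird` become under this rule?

ucgpb

Every letter moves 24 places later in the alphabet, wrapping around z→a.
On weird: w+24=u, e+24=c, i+24=g, r+24=p, d+24=b.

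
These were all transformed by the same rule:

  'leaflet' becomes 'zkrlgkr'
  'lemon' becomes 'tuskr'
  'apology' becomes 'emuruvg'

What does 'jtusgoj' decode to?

The output letters match the input read backwards, each shifted +6: leaflet reversed is telfael. The word is reversed, then every letter is shifted forward by 6.
Undoing it on jtusgoj: shift back: j−6=d, t−6=n, u−6=o, s−6=m, g−6=a, o−6=i, j−6=d → dnomaid; then reverse → diamond.

diamond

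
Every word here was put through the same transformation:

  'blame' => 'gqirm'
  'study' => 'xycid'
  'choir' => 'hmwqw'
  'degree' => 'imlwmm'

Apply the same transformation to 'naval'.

The rule splits by letter class: vowels +8, consonants +5.
For naval: n(cons)+5=s, a(vowel)+8=i, v(cons)+5=a, a(vowel)+8=i, l(cons)+5=q.

siaiq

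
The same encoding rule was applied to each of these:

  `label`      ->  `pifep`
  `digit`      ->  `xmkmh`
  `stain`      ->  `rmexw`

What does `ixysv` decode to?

route

The output letters match the input read backwards, each shifted +4: label reversed is lebal. The word is reversed, then every letter is shifted forward by 4.
Reversing it on ixysv: shift back: i−4=e, x−4=t, y−4=u, s−4=o, v−4=r → etuor; then reverse → route.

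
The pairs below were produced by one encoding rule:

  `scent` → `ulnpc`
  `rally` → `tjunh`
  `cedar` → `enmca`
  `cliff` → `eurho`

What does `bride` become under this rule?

darfn

A repeating key of period 3 is used — shifts +2, +9, +9 over and over.
On bride: b+2=d, r+9=a, i+9=r, d+2=f, e+9=n.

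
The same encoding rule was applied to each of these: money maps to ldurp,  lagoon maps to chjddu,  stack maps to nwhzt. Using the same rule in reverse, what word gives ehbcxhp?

m(12)→l(11) and o(14)→d(3) fit y≡9x+7 (mod 26); the inverse of 9 mod 26 is 3. This is an affine cipher: with a=0,…,z=25, each position x becomes (9x+7) mod 26.
Decoding ehbcxhp: e(4)→3·(4−7)≡17=r; h(7)→3·(7−7)≡0=a; b(1)→3·(1−7)≡8=i; c(2)→3·(2−7)≡11=l; x(23)→3·(23−7)≡22=w; h(7)→3·(7−7)≡0=a; p(15)→3·(15−7)≡24=y (all mod 26).

railway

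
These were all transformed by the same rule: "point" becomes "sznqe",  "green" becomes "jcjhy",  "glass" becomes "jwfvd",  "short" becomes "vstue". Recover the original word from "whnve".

The shifts repeat in a cycle of length 3: positions 0,1,… shift by +3, +11, +5, then the pattern repeats.
Reversing it on whnve: w−3=t, h−11=w, n−5=i, v−3=s, e−11=t.

twist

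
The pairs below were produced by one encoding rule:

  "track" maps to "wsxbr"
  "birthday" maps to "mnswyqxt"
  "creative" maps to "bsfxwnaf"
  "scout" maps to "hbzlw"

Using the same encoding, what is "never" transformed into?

kfafs

t(19)→w(22) and r(17)→s(18) fit y≡15x+23 (mod 26); the inverse of 15 mod 26 is 7. Each letter's alphabet position (a=0..z=25) is mapped through 15·x+23 mod 26 — an affine cipher.
Applying it to never: n(13)→15·13+23≡10=k; e(4)→15·4+23≡5=f; v(21)→15·21+23≡0=a; e(4)→15·4+23≡5=f; r(17)→15·17+23≡18=s (all mod 26).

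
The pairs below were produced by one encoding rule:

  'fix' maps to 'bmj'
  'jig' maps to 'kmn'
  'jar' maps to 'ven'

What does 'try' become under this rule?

cvx

The output letters match the input read backwards, each shifted +4: fix reversed is xif. Read the word backwards and shift each letter +4.
For try: reverse → yrt; then shift: y+4=c, r+4=v, t+4=x.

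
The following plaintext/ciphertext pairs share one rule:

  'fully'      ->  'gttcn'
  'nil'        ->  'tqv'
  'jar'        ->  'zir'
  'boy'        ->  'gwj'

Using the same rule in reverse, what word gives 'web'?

two

The output letters match the input read backwards, each shifted +8: fully reversed is ylluf. Read the word backwards and shift each letter +8.
Undoing it on web: shift back: w−8=o, e−8=w, b−8=t → owt; then reverse → two.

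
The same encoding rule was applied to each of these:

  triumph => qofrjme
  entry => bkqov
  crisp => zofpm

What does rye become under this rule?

Each letter is shifted forward by 23 in the alphabet (a Caesar shift of +23).
Applying it to rye: r+23=o, y+23=v, e+23=b.

ovb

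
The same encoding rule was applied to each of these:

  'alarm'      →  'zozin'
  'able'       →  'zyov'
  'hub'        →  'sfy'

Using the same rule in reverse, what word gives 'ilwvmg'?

rodent

Each pair mirrors across the alphabet (a↔z, l↔o, a↔z): positions sum to 25. Letters are reflected about the middle of the alphabet (position → 25−position): Atbash.
Undoing it on ilwvmg: i↔r, l↔o, w↔d, v↔e, m↔n, g↔t.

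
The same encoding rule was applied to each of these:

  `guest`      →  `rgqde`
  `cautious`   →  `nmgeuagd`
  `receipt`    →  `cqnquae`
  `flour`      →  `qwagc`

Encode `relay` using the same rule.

cqwmj

The shift depends on letter class: consonant g→r is +11, but vowel u→g is +12. The rule splits by letter class: vowels +12, consonants +11.
For relay: r(cons)+11=c, e(vowel)+12=q, l(cons)+11=w, a(vowel)+12=m, y(cons)+11=j.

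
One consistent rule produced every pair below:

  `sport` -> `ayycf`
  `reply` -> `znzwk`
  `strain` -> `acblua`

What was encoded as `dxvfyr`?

In sport: s→a is +8, p→y is +9, o→y is +10, r→c is +11 — the shift increases by 1 each position. The shift increases by 1 at each position, starting from +8: 8, 9, 10, ….
Undoing it on dxvfyr: d−8=v, x−9=o, v−10=l, f−11=u, y−12=m, r−13=e.

volume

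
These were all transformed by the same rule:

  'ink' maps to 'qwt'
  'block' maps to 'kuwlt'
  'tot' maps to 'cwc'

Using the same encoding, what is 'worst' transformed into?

fwabc

The shift depends on letter class: consonant n→w is +9, but vowel i→q is +8. Vowels shift forward by 8 and consonants shift forward by 9.
On worst: w(cons)+9=f, o(vowel)+8=w, r(cons)+9=a, s(cons)+9=b, t(cons)+9=c.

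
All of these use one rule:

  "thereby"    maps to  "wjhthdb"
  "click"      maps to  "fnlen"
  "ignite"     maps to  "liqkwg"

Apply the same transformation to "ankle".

It's a Vigenère-style cipher with numeric key [3,2]: position i shifts by key[i mod 2].
Applying it to ankle: a+3=d, n+2=p, k+3=n, l+2=n, e+3=h.

dpnnh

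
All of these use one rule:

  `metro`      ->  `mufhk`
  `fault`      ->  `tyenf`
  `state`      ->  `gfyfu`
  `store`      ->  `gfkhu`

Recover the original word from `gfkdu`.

stove

Treating letters as 0–25, the rule is x ↦ 25x + 24 (mod 26).
Undoing it on gfkdu: g(6)→25·(6−24)≡18=s; f(5)→25·(5−24)≡19=t; k(10)→25·(10−24)≡14=o; d(3)→25·(3−24)≡21=v; u(20)→25·(20−24)≡4=e (all mod 26).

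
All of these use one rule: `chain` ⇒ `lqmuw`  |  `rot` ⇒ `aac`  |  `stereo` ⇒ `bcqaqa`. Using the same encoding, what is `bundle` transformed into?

Two shifts are in play — +12 for a/e/i/o/u, +9 for every other letter.
On bundle: b(cons)+9=k, u(vowel)+12=g, n(cons)+9=w, d(cons)+9=m, l(cons)+9=u, e(vowel)+12=q.

kgwmuq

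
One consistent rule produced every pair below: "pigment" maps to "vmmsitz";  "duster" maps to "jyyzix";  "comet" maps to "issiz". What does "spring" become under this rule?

yvxmtm

The shift depends on letter class: consonant p→v is +6, but vowel i→m is +4. The rule splits by letter class: vowels +4, consonants +6.
Applying it to spring: s(cons)+6=y, p(cons)+6=v, r(cons)+6=x, i(vowel)+4=m, n(cons)+6=t, g(cons)+6=m.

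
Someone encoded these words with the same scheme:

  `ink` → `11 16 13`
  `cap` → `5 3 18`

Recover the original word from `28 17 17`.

zoo

i is letter #9 and maps to 11: an offset of 2. The number is (letter's place in the alphabet, a=1) + 2.
Undoing it on 28 17 17: 28→(28−2)÷1=26=z, 17→(17−2)÷1=15=o, 17→(17−2)÷1=15=o.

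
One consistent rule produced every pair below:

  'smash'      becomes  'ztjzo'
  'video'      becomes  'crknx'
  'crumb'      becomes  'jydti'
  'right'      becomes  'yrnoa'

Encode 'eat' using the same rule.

The shift depends on letter class: consonant s→z is +7, but vowel a→j is +9. Vowels shift forward by 9 and consonants shift forward by 7.
Applying it to eat: e(vowel)+9=n, a(vowel)+9=j, t(cons)+7=a.

nja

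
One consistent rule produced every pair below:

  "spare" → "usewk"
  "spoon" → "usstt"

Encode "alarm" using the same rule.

coews

In spare: s→u is +2, p→s is +3, a→e is +4, r→w is +5 — the shift increases by 1 each position. Each letter shifts forward by (position + 2), i.e. 2, 3, 4, … — the shift grows by one for each successive letter.
On alarm: a+2=c, l+3=o, a+4=e, r+5=w, m+6=s.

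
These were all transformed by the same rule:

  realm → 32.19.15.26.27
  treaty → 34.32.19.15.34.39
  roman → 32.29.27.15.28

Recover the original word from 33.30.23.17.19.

spice

r is letter #18 and maps to 32: an offset of 14. Letters become their 1-based position plus 14 (so a→15, b→16, …).
Undoing it on 33.30.23.17.19: 33→(33−14)÷1=19=s, 30→(30−14)÷1=16=p, 23→(23−14)÷1=9=i, 17→(17−14)÷1=3=c, 19→(19−14)÷1=5=e.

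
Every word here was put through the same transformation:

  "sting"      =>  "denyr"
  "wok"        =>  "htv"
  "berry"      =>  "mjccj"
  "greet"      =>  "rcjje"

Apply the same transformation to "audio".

Two shifts are in play — +5 for a/e/i/o/u, +11 for every other letter.
For audio: a(vowel)+5=f, u(vowel)+5=z, d(cons)+11=o, i(vowel)+5=n, o(vowel)+5=t.

fzont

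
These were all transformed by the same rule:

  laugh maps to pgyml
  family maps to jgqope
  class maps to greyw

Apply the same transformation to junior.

Shifts by position in laugh: pos 0: l→p (+4), pos 1: a→g (+6), pos 2: u→y (+4), pos 3: g→m (+6) — repeating every 2. The shifts repeat in a cycle of length 2: positions 0,1,… shift by +4, +6, then the pattern repeats.
Applying it to junior: j+4=n, u+6=a, n+4=r, i+6=o, o+4=s, r+6=x.

narosx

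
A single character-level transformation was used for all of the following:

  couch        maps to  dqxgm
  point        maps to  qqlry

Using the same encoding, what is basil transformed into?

ccvmq

In couch: c→d is +1, o→q is +2, u→x is +3, c→g is +4 — the shift increases by 1 each position. Letter i (0-indexed) is shifted by i+1, so successive shifts are 1, 2, 3, ….
For basil: b+1=c, a+2=c, s+3=v, i+4=m, l+5=q.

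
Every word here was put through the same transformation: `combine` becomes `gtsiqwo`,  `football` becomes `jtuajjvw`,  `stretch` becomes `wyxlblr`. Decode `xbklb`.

In combine: c→g is +4, o→t is +5, m→s is +6, b→i is +7 — the shift increases by 1 each position. Letter i (0-indexed) is shifted by i+4, so successive shifts are 4, 5, 6, ….
Reversing it on xbklb: x−4=t, b−5=w, k−6=e, l−7=e, b−8=t.

tweet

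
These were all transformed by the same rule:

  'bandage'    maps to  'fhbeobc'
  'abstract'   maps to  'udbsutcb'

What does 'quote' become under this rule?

fupvr

The output letters match the input read backwards, each shifted +1: bandage reversed is egadnab. The word is reversed, then every letter is shifted forward by 1.
On quote: reverse → etouq; then shift: e+1=f, t+1=u, o+1=p, u+1=v, q+1=r.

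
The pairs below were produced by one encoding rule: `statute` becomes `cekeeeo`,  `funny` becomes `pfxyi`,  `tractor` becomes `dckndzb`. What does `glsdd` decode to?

It's a Vigenère-style cipher with numeric key [10,11]: position i shifts by key[i mod 2].
Reversing it on glsdd: g−10=w, l−11=a, s−10=i, d−11=s, d−10=t.

waist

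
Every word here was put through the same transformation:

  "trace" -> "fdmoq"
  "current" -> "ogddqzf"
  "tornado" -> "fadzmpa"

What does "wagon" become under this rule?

imsaz

Compare letters: t→f is +12, r→d is +12, a→m is +12 — a constant shift. Each letter is shifted forward by 12 in the alphabet (a Caesar shift of +12).
Applying it to wagon: w+12=i, a+12=m, g+12=s, o+12=a, n+12=z.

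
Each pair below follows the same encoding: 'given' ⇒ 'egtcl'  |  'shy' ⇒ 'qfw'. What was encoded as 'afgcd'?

chief

Compare letters: g→e is +24, i→g is +24, v→t is +24 — a constant shift. This is a Caesar cipher with shift 24.
Reversing it on afgcd: a−24=c, f−24=h, g−24=i, c−24=e, d−24=f.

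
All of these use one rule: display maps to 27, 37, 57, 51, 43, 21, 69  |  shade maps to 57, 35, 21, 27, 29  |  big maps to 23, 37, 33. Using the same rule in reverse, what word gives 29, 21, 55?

d(#4)→27 and i(#9)→37: differences scale by 2, so n = 2·pos + 19. The formula is n = 2×(alphabet index, a=1) + 19.
Reversing it on 29, 21, 55: 29→(29−19)÷2=5=e, 21→(21−19)÷2=1=a, 55→(55−19)÷2=18=r.

ear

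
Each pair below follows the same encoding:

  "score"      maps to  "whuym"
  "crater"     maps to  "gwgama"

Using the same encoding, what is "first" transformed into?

In score: s→w is +4, c→h is +5, o→u is +6, r→y is +7 — the shift increases by 1 each position. Each letter shifts forward by (position + 4), i.e. 4, 5, 6, … — the shift grows by one for each successive letter.
Applying it to first: f+4=j, i+5=n, r+6=x, s+7=z, t+8=b.

jnxzb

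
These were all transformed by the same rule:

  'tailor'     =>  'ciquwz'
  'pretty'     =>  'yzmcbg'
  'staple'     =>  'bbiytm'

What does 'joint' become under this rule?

swqwb

Shifts by position in tailor: pos 0: t→c (+9), pos 1: a→i (+8), pos 2: i→q (+8), pos 3: l→u (+9), pos 4: o→w (+8), pos 5: r→z (+8) — repeating every 3. It's a Vigenère-style cipher with numeric key [9,8,8]: position i shifts by key[i mod 3].
Applying it to joint: j+9=s, o+8=w, i+8=q, n+9=w, t+8=b.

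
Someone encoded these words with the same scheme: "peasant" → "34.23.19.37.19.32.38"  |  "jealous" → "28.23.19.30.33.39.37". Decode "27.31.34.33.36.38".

The number is (letter's place in the alphabet, a=1) + 18.
Reversing it on 27.31.34.33.36.38: 27→(27−18)÷1=9=i, 31→(31−18)÷1=13=m, 34→(34−18)÷1=16=p, 33→(33−18)÷1=15=o, 36→(36−18)÷1=18=r, 38→(38−18)÷1=20=t.

import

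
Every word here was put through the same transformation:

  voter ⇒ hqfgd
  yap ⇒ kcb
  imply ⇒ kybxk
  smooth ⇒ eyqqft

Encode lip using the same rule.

xkb

Two shifts are in play — +2 for a/e/i/o/u, +12 for every other letter.
On lip: l(cons)+12=x, i(vowel)+2=k, p(cons)+12=b.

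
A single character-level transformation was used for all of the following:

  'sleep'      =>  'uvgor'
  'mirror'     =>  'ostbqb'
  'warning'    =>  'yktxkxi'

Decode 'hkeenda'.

faculty

A repeating key of period 2 is used — shifts +2, +10 over and over.
Reversing it on hkeenda: h−2=f, k−10=a, e−2=c, e−10=u, n−2=l, d−10=t, a−2=y.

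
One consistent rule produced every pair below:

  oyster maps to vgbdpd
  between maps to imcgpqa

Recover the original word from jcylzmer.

In oyster: o→v is +7, y→g is +8, s→b is +9, t→d is +10 — the shift increases by 1 each position. Letter i (0-indexed) is shifted by i+7, so successive shifts are 7, 8, 9, ….
Decoding jcylzmer: j−7=c, c−8=u, y−9=p, l−10=b, z−11=o, m−12=a, e−13=r, r−14=d.

cupboard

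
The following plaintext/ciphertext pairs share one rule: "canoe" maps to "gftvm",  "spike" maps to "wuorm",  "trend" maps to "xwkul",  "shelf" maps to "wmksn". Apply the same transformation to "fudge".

The shift increases by 1 at each position, starting from +4: 4, 5, 6, ….
For fudge: f+4=j, u+5=z, d+6=j, g+7=n, e+8=m.

jzjnm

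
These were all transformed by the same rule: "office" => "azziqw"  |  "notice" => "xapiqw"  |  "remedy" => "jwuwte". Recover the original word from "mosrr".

Each letter's alphabet position (a=0..z=25) is mapped through 3·x+10 mod 26 — an affine cipher.
Undoing it on mosrr: m(12)→9·(12−10)≡18=s; o(14)→9·(14−10)≡10=k; s(18)→9·(18−10)≡20=u; r(17)→9·(17−10)≡11=l; r(17)→9·(17−10)≡11=l (all mod 26).

skull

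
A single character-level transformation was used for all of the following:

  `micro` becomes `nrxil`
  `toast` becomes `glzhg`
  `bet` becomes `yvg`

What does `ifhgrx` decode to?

rustic

Letters are reflected about the middle of the alphabet (position → 25−position): Atbash.
Undoing it on ifhgrx: i↔r, f↔u, h↔s, g↔t, r↔i, x↔c.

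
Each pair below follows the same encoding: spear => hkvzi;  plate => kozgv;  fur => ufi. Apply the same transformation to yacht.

bzxsg

Each pair mirrors across the alphabet (s↔h, p↔k, e↔v): positions sum to 25. Letters are reflected about the middle of the alphabet (position → 25−position): Atbash.
On yacht: y↔b, a↔z, c↔x, h↔s, t↔g.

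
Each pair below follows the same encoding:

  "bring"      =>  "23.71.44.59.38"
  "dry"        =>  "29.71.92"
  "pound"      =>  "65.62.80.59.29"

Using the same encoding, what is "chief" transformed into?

The formula is n = 3×(alphabet index, a=1) + 17.
For chief: c=3→26, h=8→41, i=9→44, e=5→32, f=6→35.

26.41.44.32.35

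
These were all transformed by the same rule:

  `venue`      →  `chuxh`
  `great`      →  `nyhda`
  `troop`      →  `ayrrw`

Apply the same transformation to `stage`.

zadnh

Two shifts are in play — +3 for a/e/i/o/u, +7 for every other letter.
On stage: s(cons)+7=z, t(cons)+7=a, a(vowel)+3=d, g(cons)+7=n, e(vowel)+3=h.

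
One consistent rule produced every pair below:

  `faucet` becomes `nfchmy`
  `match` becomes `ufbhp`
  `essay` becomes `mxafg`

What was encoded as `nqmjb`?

fleet

Shifts by position in faucet: pos 0: f→n (+8), pos 1: a→f (+5), pos 2: u→c (+8), pos 3: c→h (+5) — repeating every 2. The shifts repeat in a cycle of length 2: positions 0,1,… shift by +8, +5, then the pattern repeats.
Decoding nqmjb: n−8=f, q−5=l, m−8=e, j−5=e, b−8=t.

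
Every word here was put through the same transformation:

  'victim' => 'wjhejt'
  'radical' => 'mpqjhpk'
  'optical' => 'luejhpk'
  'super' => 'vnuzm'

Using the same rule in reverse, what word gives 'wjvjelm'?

v(21)→w(22) and i(8)→j(9) fit y≡9x+15 (mod 26); the inverse of 9 mod 26 is 3. Each letter's alphabet position (a=0..z=25) is mapped through 9·x+15 mod 26 — an affine cipher.
Reversing it on wjvjelm: w(22)→3·(22−15)≡21=v; j(9)→3·(9−15)≡8=i; v(21)→3·(21−15)≡18=s; j(9)→3·(9−15)≡8=i; e(4)→3·(4−15)≡19=t; l(11)→3·(11−15)≡14=o; m(12)→3·(12−15)≡17=r (all mod 26).

visitor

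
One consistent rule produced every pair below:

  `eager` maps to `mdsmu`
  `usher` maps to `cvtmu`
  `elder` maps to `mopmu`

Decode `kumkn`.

Shifts by position in eager: pos 0: e→m (+8), pos 1: a→d (+3), pos 2: g→s (+12), pos 3: e→m (+8), pos 4: r→u (+3) — repeating every 3. It's a Vigenère-style cipher with numeric key [8,3,12]: position i shifts by key[i mod 3].
Reversing it on kumkn: k−8=c, u−3=r, m−12=a, k−8=c, n−3=k.

crack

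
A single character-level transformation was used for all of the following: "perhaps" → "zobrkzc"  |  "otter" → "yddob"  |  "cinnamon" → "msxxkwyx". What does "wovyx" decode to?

Compare letters: p→z is +10, e→o is +10, r→b is +10 — a constant shift. This is a Caesar cipher with shift 10.
Reversing it on wovyx: w−10=m, o−10=e, v−10=l, y−10=o, x−10=n.

melon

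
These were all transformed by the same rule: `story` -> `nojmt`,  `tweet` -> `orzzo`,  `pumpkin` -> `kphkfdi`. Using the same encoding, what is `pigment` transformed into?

kdbhzio

Every letter moves 21 places later in the alphabet, wrapping around z→a.
On pigment: p+21=k, i+21=d, g+21=b, m+21=h, e+21=z, n+21=i, t+21=o.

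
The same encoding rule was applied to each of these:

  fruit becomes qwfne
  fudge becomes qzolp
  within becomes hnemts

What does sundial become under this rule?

It's a Vigenère-style cipher with numeric key [11,5]: position i shifts by key[i mod 2].
Applying it to sundial: s+11=d, u+5=z, n+11=y, d+5=i, i+11=t, a+5=f, l+11=w.

dzyitfw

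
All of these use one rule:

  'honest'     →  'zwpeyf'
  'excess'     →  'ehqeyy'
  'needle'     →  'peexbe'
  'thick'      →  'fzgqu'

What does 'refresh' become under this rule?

relreyz

h(7)→z(25) and o(14)→w(22) fit y≡7x+2 (mod 26); the inverse of 7 mod 26 is 15. Treating letters as 0–25, the rule is x ↦ 7x + 2 (mod 26).
On refresh: r(17)→7·17+2≡17=r; e(4)→7·4+2≡4=e; f(5)→7·5+2≡11=l; r(17)→7·17+2≡17=r; e(4)→7·4+2≡4=e; s(18)→7·18+2≡24=y; h(7)→7·7+2≡25=z (all mod 26).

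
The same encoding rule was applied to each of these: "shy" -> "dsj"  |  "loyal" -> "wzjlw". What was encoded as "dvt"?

Compare letters: s→d is +11, h→s is +11, y→j is +11 — a constant shift. Every letter moves 11 places later in the alphabet, wrapping around z→a.
Reversing it on dvt: d−11=s, v−11=k, t−11=i.

ski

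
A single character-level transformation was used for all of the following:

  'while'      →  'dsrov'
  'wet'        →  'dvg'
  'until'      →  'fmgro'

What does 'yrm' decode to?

Letters are reflected about the middle of the alphabet (position → 25−position): Atbash.
Reversing it on yrm: y↔b, r↔i, m↔n.

bin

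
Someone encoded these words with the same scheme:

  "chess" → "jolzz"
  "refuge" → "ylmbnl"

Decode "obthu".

human

Compare letters: c→j is +7, h→o is +7, e→l is +7 — a constant shift. It's a constant shift of +7 (ROT7).
Decoding obthu: o−7=h, b−7=u, t−7=m, h−7=a, u−7=n.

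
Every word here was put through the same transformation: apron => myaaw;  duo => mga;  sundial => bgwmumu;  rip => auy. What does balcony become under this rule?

kmulawh

The rule splits by letter class: vowels +12, consonants +9.
For balcony: b(cons)+9=k, a(vowel)+12=m, l(cons)+9=u, c(cons)+9=l, o(vowel)+12=a, n(cons)+9=w, y(cons)+9=h.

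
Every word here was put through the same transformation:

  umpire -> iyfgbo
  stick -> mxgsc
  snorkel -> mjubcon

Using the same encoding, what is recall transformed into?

boswnn

u(20)→i(8) and m(12)→y(24) fit y≡11x+22 (mod 26); the inverse of 11 mod 26 is 19. This is an affine cipher: with a=0,…,z=25, each position x becomes (11x+22) mod 26.
On recall: r(17)→11·17+22≡1=b; e(4)→11·4+22≡14=o; c(2)→11·2+22≡18=s; a(0)→11·0+22≡22=w; l(11)→11·11+22≡13=n; l(11)→11·11+22≡13=n (all mod 26).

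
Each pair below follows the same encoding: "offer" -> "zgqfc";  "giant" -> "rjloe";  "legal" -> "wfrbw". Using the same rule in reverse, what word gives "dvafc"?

Shifts by position in offer: pos 0: o→z (+11), pos 1: f→g (+1), pos 2: f→q (+11), pos 3: e→f (+1) — repeating every 2. A repeating key of period 2 is used — shifts +11, +1 over and over.
Decoding dvafc: d−11=s, v−1=u, a−11=p, f−1=e, c−11=r.

super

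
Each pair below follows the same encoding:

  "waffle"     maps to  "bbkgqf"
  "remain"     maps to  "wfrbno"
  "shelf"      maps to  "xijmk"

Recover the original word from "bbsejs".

Shifts by position in waffle: pos 0: w→b (+5), pos 1: a→b (+1), pos 2: f→k (+5), pos 3: f→g (+1) — repeating every 2. The shifts repeat in a cycle of length 2: positions 0,1,… shift by +5, +1, then the pattern repeats.
Undoing it on bbsejs: b−5=w, b−1=a, s−5=n, e−1=d, j−5=e, s−1=r.

wander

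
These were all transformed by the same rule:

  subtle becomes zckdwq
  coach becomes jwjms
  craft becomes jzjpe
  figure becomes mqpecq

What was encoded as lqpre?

In subtle: s→z is +7, u→c is +8, b→k is +9, t→d is +10 — the shift increases by 1 each position. The shift increases by 1 at each position, starting from +7: 7, 8, 9, ….
Decoding lqpre: l−7=e, q−8=i, p−9=g, r−10=h, e−11=t.

eight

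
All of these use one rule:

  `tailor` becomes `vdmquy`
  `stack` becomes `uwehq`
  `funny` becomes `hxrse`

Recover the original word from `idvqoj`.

In tailor: t→v is +2, a→d is +3, i→m is +4, l→q is +5 — the shift increases by 1 each position. Letter i (0-indexed) is shifted by i+2, so successive shifts are 2, 3, 4, ….
Reversing it on idvqoj: i−2=g, d−3=a, v−4=r, q−5=l, o−6=i, j−7=c.

garlic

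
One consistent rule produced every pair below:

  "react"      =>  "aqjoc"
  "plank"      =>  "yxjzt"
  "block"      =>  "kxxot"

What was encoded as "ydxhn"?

prove

Shifts by position in react: pos 0: r→a (+9), pos 1: e→q (+12), pos 2: a→j (+9), pos 3: c→o (+12) — repeating every 2. The shifts repeat in a cycle of length 2: positions 0,1,… shift by +9, +12, then the pattern repeats.
Decoding ydxhn: y−9=p, d−12=r, x−9=o, h−12=v, n−9=e.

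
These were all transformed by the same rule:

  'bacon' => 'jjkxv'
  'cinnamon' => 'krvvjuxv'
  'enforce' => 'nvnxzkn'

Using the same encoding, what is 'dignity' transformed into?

The shift depends on letter class: consonant b→j is +8, but vowel a→j is +9. The rule splits by letter class: vowels +9, consonants +8.
For dignity: d(cons)+8=l, i(vowel)+9=r, g(cons)+8=o, n(cons)+8=v, i(vowel)+9=r, t(cons)+8=b, y(cons)+8=g.

lrovrbg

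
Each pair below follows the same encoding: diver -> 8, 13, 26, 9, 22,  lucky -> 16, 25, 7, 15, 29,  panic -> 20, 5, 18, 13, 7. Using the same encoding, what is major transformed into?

17, 5, 14, 19, 22

d is letter #4 and maps to 8: an offset of 4. Each letter is replaced by its alphabet position (a=1..z=26) + 4.
For major: m=13→17, a=1→5, j=10→14, o=15→19, r=18→22.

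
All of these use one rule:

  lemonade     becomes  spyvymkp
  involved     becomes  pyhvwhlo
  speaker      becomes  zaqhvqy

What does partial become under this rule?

wldatms

Shifts by position in lemonade: pos 0: l→s (+7), pos 1: e→p (+11), pos 2: m→y (+12), pos 3: o→v (+7), pos 4: n→y (+11), pos 5: a→m (+12) — repeating every 3. A repeating key of period 3 is used — shifts +7, +11, +12 over and over.
For partial: p+7=w, a+11=l, r+12=d, t+7=a, i+11=t, a+12=m, l+7=s.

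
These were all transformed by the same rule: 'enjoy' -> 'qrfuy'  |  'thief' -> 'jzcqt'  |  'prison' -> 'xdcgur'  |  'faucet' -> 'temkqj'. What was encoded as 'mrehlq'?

unable

Each letter's alphabet position (a=0..z=25) is mapped through 3·x+4 mod 26 — an affine cipher.
Undoing it on mrehlq: m(12)→9·(12−4)≡20=u; r(17)→9·(17−4)≡13=n; e(4)→9·(4−4)≡0=a; h(7)→9·(7−4)≡1=b; l(11)→9·(11−4)≡11=l; q(16)→9·(16−4)≡4=e (all mod 26).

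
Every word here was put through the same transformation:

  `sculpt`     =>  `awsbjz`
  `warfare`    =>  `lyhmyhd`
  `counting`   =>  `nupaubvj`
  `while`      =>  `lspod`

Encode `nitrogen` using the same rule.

The output letters match the input read backwards, each shifted +7: sculpt reversed is tplucs. Two steps: reverse the string, then apply a Caesar shift of +7.
For nitrogen: reverse → negortin; then shift: n+7=u, e+7=l, g+7=n, o+7=v, r+7=y, t+7=a, i+7=p, n+7=u.

ulnvyapu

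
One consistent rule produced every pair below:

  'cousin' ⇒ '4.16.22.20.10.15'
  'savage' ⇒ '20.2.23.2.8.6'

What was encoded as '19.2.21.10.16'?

The number is (letter's place in the alphabet, a=1) + 1.
Reversing it on 19.2.21.10.16: 19→(19−1)÷1=18=r, 2→(2−1)÷1=1=a, 21→(21−1)÷1=20=t, 10→(10−1)÷1=9=i, 16→(16−1)÷1=15=o.

ratio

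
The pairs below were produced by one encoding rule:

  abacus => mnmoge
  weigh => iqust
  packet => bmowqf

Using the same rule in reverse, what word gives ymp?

Every letter moves 12 places later in the alphabet, wrapping around z→a.
Decoding ymp: y−12=m, m−12=a, p−12=d.

mad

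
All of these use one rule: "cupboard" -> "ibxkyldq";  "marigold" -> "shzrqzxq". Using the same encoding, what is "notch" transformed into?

tvblr

The shift increases by 1 at each position, starting from +6: 6, 7, 8, ….
Applying it to notch: n+6=t, o+7=v, t+8=b, c+9=l, h+10=r.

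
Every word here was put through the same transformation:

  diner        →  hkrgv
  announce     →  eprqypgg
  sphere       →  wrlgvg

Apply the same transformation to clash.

Shifts by position in diner: pos 0: d→h (+4), pos 1: i→k (+2), pos 2: n→r (+4), pos 3: e→g (+2) — repeating every 2. It's a Vigenère-style cipher with numeric key [4,2]: position i shifts by key[i mod 2].
Applying it to clash: c+4=g, l+2=n, a+4=e, s+2=u, h+4=l.

gneul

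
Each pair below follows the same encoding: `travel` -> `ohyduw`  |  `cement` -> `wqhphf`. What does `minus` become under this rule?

The output letters match the input read backwards, each shifted +3: travel reversed is levart. Two steps: reverse the string, then apply a Caesar shift of +3.
Applying it to minus: reverse → sunim; then shift: s+3=v, u+3=x, n+3=q, i+3=l, m+3=p.

vxqlp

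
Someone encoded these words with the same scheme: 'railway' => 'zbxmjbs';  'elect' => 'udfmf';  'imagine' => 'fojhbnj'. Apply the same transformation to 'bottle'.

fmuupc

The output letters match the input read backwards, each shifted +1: railway reversed is yawliar. The word is reversed, then every letter is shifted forward by 1.
On bottle: reverse → elttob; then shift: e+1=f, l+1=m, t+1=u, t+1=u, o+1=p, b+1=c.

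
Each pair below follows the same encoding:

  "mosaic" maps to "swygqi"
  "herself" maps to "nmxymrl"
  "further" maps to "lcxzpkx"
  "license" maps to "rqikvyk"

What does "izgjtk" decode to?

Shifts by position in mosaic: pos 0: m→s (+6), pos 1: o→w (+8), pos 2: s→y (+6), pos 3: a→g (+6), pos 4: i→q (+8), pos 5: c→i (+6) — repeating every 3. The shifts repeat in a cycle of length 3: positions 0,1,… shift by +6, +8, +6, then the pattern repeats.
Reversing it on izgjtk: i−6=c, z−8=r, g−6=a, j−6=d, t−8=l, k−6=e.

cradle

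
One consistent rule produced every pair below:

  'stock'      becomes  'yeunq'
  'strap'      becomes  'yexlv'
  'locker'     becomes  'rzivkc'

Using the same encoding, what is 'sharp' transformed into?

ysgcv

Shifts by position in stock: pos 0: s→y (+6), pos 1: t→e (+11), pos 2: o→u (+6), pos 3: c→n (+11) — repeating every 2. It's a Vigenère-style cipher with numeric key [6,11]: position i shifts by key[i mod 2].
For sharp: s+6=y, h+11=s, a+6=g, r+11=c, p+6=v.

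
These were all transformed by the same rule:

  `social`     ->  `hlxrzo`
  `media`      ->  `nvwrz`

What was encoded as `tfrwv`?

Each pair mirrors across the alphabet (s↔h, o↔l, c↔x): positions sum to 25. Letters are reflected about the middle of the alphabet (position → 25−position): Atbash.
Reversing it on tfrwv: t↔g, f↔u, r↔i, w↔d, v↔e.

guide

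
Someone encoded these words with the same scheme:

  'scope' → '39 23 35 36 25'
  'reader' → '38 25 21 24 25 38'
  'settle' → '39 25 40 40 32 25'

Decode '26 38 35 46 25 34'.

frozen

s is letter #19 and maps to 39: an offset of 20. Each letter is replaced by its alphabet position (a=1..z=26) + 20.
Decoding 26 38 35 46 25 34: 26→(26−20)÷1=6=f, 38→(38−20)÷1=18=r, 35→(35−20)÷1=15=o, 46→(46−20)÷1=26=z, 25→(25−20)÷1=5=e, 34→(34−20)÷1=14=n.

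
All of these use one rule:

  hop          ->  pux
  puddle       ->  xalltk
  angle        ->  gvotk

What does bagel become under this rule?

The shift depends on letter class: consonant h→p is +8, but vowel o→u is +6. Two shifts are in play — +6 for a/e/i/o/u, +8 for every other letter.
On bagel: b(cons)+8=j, a(vowel)+6=g, g(cons)+8=o, e(vowel)+6=k, l(cons)+8=t.

jgokt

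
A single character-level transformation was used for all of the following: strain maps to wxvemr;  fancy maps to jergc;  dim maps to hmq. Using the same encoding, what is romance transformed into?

vsqergi

Each letter is shifted forward by 4 in the alphabet (a Caesar shift of +4).
On romance: r+4=v, o+4=s, m+4=q, a+4=e, n+4=r, c+4=g, e+4=i.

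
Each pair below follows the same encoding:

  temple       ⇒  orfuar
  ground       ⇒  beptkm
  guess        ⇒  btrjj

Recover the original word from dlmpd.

t(19)→o(14) and e(4)→r(17) fit y≡5x+23 (mod 26); the inverse of 5 mod 26 is 21. This is an affine cipher: with a=0,…,z=25, each position x becomes (5x+23) mod 26.
Decoding dlmpd: d(3)→21·(3−23)≡22=w; l(11)→21·(11−23)≡8=i; m(12)→21·(12−23)≡3=d; p(15)→21·(15−23)≡14=o; d(3)→21·(3−23)≡22=w (all mod 26).

widow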